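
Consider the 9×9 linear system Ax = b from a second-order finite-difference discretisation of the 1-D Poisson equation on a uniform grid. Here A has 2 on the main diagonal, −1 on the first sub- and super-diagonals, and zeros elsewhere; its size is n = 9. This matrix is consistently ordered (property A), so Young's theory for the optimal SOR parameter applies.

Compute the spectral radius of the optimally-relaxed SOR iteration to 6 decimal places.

½·tridiag(1,0,1) at n=9: λ_k = cos(kπ/10); max |λ| at k=1 ⇒ ρ_J = cos(π/10) ≈ 0.951057.
√(1−ρ_J²) simplifies to sin(π/10) = 0.3090170.
[ω*] 2 ÷ (1 + 0.3090170) = 2 ÷ 1.3090170 = 1.527864.
ρ_SOR = ω* − 1 = 1.527864 − 1 = 0.527864.

ρ_SOR = 0.527864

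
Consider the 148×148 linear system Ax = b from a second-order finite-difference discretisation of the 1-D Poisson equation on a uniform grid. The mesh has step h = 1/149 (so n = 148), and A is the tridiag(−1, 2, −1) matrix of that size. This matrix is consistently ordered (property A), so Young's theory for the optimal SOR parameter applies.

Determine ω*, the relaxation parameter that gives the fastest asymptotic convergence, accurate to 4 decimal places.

[ρ_J] n=148: ρ(B_J) = cos(π/(n+1)) = cos(π/149) = 0.9998.
root = sin(π/149) = 0.02108  (since 1−cos² = sin²).
Young: ω* = 2/(1+√(1−ρ_J²)) = 2/(1+0.02108) = 2/1.02108 = 1.9587.
and ρ(B_{ω*}) = 1.9587 − 1 = 0.9587.

ω* = 1.9587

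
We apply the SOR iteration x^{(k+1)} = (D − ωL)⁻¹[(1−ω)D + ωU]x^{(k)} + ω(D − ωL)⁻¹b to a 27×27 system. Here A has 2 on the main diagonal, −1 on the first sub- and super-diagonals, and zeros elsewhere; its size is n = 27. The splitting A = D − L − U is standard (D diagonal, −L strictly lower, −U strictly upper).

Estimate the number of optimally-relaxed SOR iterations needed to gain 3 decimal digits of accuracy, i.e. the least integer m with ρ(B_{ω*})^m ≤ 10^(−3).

m = 31

½·tridiag(1,0,1) at n=27: λ_k = cos(kπ/28); max |λ| at k=1 ⇒ ρ_J = cos(π/28) ≈ 0.9937122.
root = sin(π/28) = 0.1119645  (since 1−cos² = sin²).
So ω* = 2/1.1119645 = 1.7986186 (Young).
and ρ(B_{ω*}) = 1.7986186 − 1 = 0.7986186.
m ≥ 3·ln10 / (−ln 0.7986186) = 30.719; smallest integer m = 31.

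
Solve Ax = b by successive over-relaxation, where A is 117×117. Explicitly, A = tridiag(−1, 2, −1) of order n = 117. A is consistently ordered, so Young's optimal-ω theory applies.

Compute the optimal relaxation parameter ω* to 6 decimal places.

ρ_J = max_k |cos(kπ/118)| = cos(π/118) = 0.999646
√(1−ρ_J²) = |sin(π/118)| = 0.0266205
ω* = 2/(1 + 0.0266205) = 2/1.0266205 = 1.948140.
ρ_SOR = ω* − 1 ≈ 0.948140.

ω* = 1.948140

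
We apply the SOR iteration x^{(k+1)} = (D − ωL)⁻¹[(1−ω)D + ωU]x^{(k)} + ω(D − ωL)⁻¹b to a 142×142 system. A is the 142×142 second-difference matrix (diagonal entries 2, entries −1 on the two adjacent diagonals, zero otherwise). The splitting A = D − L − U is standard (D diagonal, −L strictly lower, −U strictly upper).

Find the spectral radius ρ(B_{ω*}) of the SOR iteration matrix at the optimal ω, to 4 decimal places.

spectrum of D⁻¹(L+U) = {cos(kπ/143) : 1≤k≤142}; ρ_J = cos(π/143) = 0.9998.
1 − cos²(π/143) = sin²(π/143) ⇒ √(1−ρ_J²) = sin(π/143) = 0.02197.
[ω*] 2 ÷ (1 + 0.02197) = 2 ÷ 1.02197 = 1.9570.
Hence ρ(B_{ω*}) = 1.9570 − 1 = 0.9570.

ρ_SOR = 0.9570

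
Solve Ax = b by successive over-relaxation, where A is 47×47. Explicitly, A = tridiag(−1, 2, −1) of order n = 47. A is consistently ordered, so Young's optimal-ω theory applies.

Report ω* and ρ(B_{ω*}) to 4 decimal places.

ω* = 1.8772, ρ_SOR = 0.8772

[ρ_J] n=47: ρ(B_J) = cos(π/(n+1)) = cos(π/48) = 0.9979.
√(1−ρ_J²) simplifies to sin(π/48) = 0.06540.
[ω*] 2 ÷ (1 + 0.06540) = 2 ÷ 1.06540 = 1.8772.
Hence ρ(B_{ω*}) = 1.8772 − 1 = 0.8772.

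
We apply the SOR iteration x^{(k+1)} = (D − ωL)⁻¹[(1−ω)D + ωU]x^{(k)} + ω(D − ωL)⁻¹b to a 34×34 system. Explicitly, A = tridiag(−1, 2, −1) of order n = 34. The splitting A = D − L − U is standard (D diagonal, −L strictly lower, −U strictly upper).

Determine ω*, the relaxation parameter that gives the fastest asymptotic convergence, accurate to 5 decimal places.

ω* = 1.83547

spectrum of D⁻¹(L+U) = {cos(kπ/35) : 1≤k≤34}; ρ_J = cos(π/35) = 0.99597.
1 − cos²(π/35) = sin²(π/35) ⇒ √(1−ρ_J²) = sin(π/35) = 0.089639.
[ω*] 2 ÷ (1 + 0.089639) = 2 ÷ 1.089639 = 1.83547.
ρ_SOR = ω* − 1 = 1.83547 − 1 = 0.83547.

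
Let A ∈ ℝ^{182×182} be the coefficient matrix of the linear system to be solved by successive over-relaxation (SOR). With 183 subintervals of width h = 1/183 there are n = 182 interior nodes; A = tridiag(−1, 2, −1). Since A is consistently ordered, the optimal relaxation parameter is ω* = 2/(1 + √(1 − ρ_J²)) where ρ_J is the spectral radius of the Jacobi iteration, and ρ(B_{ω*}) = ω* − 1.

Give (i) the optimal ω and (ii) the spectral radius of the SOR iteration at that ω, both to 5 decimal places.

ω* = 1.96625, ρ_SOR = 0.96625

spectrum of D⁻¹(L+U) = {cos(kπ/183) : 1≤k≤182}; ρ_J = cos(π/183) = 0.99985.
1 − cos²(π/183) = sin²(π/183) ⇒ √(1−ρ_J²) = sin(π/183) = 0.017166.
Then 2/(1+√(1−ρ_J²)) = 2/(1+0.017166); ω* = 2/1.017166 = 1.96625.
ρ_SOR = ω* − 1 = 1.96625 − 1 = 0.96625.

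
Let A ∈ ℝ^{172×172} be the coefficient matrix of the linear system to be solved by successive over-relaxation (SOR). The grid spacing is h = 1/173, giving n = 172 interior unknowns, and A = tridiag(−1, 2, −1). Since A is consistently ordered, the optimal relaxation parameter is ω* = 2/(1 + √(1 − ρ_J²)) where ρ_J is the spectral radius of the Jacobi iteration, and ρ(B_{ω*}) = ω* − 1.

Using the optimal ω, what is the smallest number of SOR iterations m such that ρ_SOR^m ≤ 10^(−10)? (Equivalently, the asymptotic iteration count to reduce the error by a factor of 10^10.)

m = 634

ρ_J = max_k |cos(kπ/173)| = cos(π/173) = 0.9998351
root = sin(π/173) = 0.0181585  (since 1−cos² = sin²).
ω* = 2/(1 + 0.0181585) = 2/1.0181585 = 1.9643307.
At ω = 1.9643307 every |λ(B_ω)| = ω−1, so ρ_SOR = 0.9643307.
(0.9643307)^m ≤ 10^{−10}  ⇒  m·ln(0.9643307) ≤ −10·ln10  ⇒  m ≥ 633.956  ⇒  m = 634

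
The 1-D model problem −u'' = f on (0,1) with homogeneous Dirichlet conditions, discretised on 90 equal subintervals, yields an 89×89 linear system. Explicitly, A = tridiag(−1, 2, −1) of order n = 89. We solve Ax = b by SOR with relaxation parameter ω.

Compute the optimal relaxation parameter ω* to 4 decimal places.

n=89: λ(B_J) = 1 − λ(A)/2 = cos(kπ/90); k=1 gives ρ_J = 0.9994.
√(1−ρ_J²) = |sin(π/90)| = 0.03490
[ω*] 2 ÷ (1 + 0.03490) = 2 ÷ 1.03490 = 1.9326.
ρ_SOR = ω* − 1 = 1.9326 − 1 = 0.9326.

ω* = 1.9326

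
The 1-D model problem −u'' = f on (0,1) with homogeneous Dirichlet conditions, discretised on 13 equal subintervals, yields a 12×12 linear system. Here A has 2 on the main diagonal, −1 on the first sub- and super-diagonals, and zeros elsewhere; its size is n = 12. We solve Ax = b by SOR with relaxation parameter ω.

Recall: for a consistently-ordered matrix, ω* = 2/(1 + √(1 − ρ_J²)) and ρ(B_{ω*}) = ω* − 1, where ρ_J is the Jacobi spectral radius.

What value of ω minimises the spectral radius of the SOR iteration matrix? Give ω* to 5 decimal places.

spectrum of D⁻¹(L+U) = {cos(kπ/13) : 1≤k≤12}; ρ_J = cos(π/13) = 0.97094.
1 − cos²(π/13) = sin²(π/13) ⇒ √(1−ρ_J²) = sin(π/13) = 0.239316.
ω* = 2/(1 + 0.239316) = 2/1.239316 = 1.61379.
At ω = 1.61379 every |λ(B_ω)| = ω−1, so ρ_SOR = 0.61379.

ω* = 1.61379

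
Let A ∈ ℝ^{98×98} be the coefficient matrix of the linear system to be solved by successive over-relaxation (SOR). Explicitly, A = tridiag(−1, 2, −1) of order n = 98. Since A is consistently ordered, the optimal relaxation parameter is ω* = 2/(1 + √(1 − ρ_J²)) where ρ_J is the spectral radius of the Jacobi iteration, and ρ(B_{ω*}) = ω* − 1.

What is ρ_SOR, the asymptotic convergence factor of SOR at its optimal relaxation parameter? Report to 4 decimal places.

spectrum of D⁻¹(L+U) = {cos(kπ/99) : 1≤k≤98}; ρ_J = cos(π/99) = 0.9995.
√(1−ρ_J²) simplifies to sin(π/99) = 0.03173.
Young: ω* = 2/(1+√(1−ρ_J²)) = 2/(1+0.03173) = 2/1.03173 = 1.9385.
Hence ρ(B_{ω*}) = 1.9385 − 1 = 0.9385.

ρ_SOR = 0.9385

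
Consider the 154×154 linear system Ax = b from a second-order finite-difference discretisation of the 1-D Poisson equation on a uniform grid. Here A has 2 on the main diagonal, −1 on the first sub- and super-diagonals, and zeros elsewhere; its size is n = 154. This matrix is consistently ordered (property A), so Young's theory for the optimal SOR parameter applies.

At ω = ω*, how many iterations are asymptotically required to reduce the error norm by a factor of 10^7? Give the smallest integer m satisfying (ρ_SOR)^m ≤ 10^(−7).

m = 398

[ρ_J] n=154: ρ(B_J) = cos(π/(n+1)) = cos(π/155) = 0.9997946.
1 − cos²(π/155) = sin²(π/155) ⇒ √(1−ρ_J²) = sin(π/155) = 0.0202670.
So ω* = 2/1.0202670 = 1.9602712 (Young).
[ρ_SOR] ω* − 1 = 0.9602712.
Need (0.9602712)^m ≤ 10^(−7): m ≥ 7·ln10/|ln 0.9602712| = 16.1181/0.0405395 = 397.590 ⇒ m = 398.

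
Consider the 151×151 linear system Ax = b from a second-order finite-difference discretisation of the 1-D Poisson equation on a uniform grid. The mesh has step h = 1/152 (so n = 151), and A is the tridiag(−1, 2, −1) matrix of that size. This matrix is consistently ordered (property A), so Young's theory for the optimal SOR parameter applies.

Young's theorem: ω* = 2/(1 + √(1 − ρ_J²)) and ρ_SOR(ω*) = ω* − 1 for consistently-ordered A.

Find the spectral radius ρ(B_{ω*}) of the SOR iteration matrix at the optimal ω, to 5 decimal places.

ρ_SOR = 0.95950

[ρ_J] n=151: ρ(B_J) = cos(π/(n+1)) = cos(π/152) = 0.99979.
√(1−ρ_J²) simplifies to sin(π/152) = 0.020667.
ω* = 2 / (1 + 0.020667) = 2 / 1.020667 ≈ 1.95950.
ρ(B_{ω*}) = ω*−1 = 0.95950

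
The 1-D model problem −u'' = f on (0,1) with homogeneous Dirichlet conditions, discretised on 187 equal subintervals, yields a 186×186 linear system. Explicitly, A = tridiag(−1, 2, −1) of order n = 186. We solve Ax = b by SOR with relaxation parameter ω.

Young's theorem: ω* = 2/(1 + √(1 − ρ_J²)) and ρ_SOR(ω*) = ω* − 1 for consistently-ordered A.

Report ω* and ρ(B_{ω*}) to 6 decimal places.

With n=186, ρ(Jacobi) = cos(π/187) = 0.999859.
root = sin(π/187) = 0.0167992  (since 1−cos² = sin²).
ω* = 2/(1+0.0167992) = 1.966957
Hence ρ(B_{ω*}) = 1.966957 − 1 = 0.966957.

ω* = 1.966957, ρ_SOR = 0.966957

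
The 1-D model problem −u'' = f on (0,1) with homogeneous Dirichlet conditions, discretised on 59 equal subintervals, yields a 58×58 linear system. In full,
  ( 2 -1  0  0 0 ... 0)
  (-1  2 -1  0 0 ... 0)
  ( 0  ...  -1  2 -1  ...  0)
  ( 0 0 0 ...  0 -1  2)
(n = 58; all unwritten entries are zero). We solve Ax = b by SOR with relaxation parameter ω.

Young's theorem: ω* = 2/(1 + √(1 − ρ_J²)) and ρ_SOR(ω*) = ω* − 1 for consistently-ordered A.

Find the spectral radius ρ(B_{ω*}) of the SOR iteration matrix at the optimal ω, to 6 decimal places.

B_J for the 58×58 system has eigenvalues cos(kπ/59); ρ_J = cos(π/59) = 0.998583.
root = sin(π/59) = 0.0532222  (since 1−cos² = sin²).
Young: ω* = 2/(1+√(1−ρ_J²)) = 2/(1+0.0532222) = 2/1.0532222 = 1.898935.
ρ_SOR = ω* − 1 ≈ 0.898935.

ρ_SOR = 0.898935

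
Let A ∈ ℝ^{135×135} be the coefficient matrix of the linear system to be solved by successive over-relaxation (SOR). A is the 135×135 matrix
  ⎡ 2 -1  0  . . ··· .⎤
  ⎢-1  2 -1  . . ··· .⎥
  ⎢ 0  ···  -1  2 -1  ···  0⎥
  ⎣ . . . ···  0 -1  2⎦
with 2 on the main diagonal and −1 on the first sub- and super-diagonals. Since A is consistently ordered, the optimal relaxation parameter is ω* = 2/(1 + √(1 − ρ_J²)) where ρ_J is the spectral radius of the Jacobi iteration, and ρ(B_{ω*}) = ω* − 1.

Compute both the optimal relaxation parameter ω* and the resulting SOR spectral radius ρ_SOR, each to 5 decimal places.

ω* = 1.95485, ρ_SOR = 0.95485

[ρ_J] n=135: ρ(B_J) = cos(π/(n+1)) = cos(π/136) = 0.99973.
root = sin(π/136) = 0.023098  (since 1−cos² = sin²).
Young: ω* = 2/(1+√(1−ρ_J²)) = 2/(1+0.023098) = 2/1.023098 = 1.95485.
ρ_SOR = ω* − 1 ≈ 0.95485.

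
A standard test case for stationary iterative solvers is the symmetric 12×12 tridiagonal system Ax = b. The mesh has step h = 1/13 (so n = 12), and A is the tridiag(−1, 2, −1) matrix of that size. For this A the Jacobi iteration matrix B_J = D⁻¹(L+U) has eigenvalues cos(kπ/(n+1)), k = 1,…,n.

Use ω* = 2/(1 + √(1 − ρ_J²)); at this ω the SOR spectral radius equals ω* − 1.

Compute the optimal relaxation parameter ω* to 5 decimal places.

ω* = 1.61379

ρ_J = max_k |cos(kπ/13)| = cos(π/13) = 0.97094
√(1−ρ_J²) simplifies to sin(π/13) = 0.239316.
Young: ω* = 2/(1+√(1−ρ_J²)) = 2/(1+0.239316) = 2/1.239316 = 1.61379.
ρ_SOR = ω* − 1 ≈ 0.61379.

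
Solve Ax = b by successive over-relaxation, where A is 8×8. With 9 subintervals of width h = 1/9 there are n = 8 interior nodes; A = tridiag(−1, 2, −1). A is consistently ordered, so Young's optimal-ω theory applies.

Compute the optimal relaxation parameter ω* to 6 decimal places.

B_J for the 8×8 system has eigenvalues cos(kπ/9); ρ_J = cos(π/9) = 0.939693.
√(1−ρ_J²) = |sin(π/9)| = 0.3420201
ω* = 2 / (1 + 0.3420201) = 2 / 1.3420201 ≈ 1.490291.
ρ_SOR = ω* − 1 = 1.490291 − 1 = 0.490291.

ω* = 1.490291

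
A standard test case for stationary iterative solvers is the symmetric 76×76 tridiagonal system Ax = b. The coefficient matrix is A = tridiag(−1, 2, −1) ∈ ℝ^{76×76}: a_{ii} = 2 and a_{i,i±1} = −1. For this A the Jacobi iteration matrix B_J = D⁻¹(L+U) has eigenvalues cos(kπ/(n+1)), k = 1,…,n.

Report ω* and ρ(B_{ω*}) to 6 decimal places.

ω* = 1.921620, ρ_SOR = 0.921620

ρ_J = max_k |cos(kπ/77)| = cos(π/77) = 0.999168
√(1−ρ_J²) = |sin(π/77)| = 0.0407886
So ω* = 2/1.0407886 = 1.921620 (Young).
and ρ(B_{ω*}) = 1.921620 − 1 = 0.921620.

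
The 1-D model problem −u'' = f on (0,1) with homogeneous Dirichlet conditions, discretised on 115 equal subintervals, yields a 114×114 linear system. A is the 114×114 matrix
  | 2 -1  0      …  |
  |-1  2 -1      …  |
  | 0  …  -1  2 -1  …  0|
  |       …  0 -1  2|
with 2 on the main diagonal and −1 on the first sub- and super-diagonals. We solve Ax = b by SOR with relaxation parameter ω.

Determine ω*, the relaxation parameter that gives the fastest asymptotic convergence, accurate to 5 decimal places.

ρ_J = max_k |cos(kπ/115)| = cos(π/115) = 0.99963
root = sin(π/115) = 0.027315  (since 1−cos² = sin²).
So ω* = 2/1.027315 = 1.94682 (Young).
[ρ_SOR] ω* − 1 = 0.94682.

ω* = 1.94682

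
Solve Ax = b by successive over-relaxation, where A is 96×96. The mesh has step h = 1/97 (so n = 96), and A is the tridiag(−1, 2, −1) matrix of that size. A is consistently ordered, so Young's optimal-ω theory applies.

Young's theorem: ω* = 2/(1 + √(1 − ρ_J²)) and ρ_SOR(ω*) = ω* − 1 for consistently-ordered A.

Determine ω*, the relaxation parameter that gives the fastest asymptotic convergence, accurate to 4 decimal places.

spectrum of D⁻¹(L+U) = {cos(kπ/97) : 1≤k≤96}; ρ_J = cos(π/97) = 0.9995.
√(1 − cos²(π/97)) = sin(π/97) ≈ 0.03238.
ω* = 2/(1 + 0.03238) = 2/1.03238 = 1.9373.
At ω = 1.9373 every |λ(B_ω)| = ω−1, so ρ_SOR = 0.9373.

ω* = 1.9373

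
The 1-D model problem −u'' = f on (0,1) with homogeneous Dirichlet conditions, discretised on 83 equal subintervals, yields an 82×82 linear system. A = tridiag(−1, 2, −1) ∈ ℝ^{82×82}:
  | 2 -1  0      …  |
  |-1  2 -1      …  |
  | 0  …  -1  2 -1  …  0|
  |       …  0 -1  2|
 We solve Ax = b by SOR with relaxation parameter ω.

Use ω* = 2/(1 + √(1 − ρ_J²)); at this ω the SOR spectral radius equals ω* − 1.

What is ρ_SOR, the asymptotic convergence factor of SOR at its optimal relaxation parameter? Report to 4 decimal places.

ρ_SOR = 0.9271

B_J for the 82×82 system has eigenvalues cos(kπ/83); ρ_J = cos(π/83) = 0.9993.
√(1−ρ_J²) = |sin(π/83)| = 0.03784
[ω*] 2 ÷ (1 + 0.03784) = 2 ÷ 1.03784 = 1.9271.
At ω = 1.9271 every |λ(B_ω)| = ω−1, so ρ_SOR = 0.9271.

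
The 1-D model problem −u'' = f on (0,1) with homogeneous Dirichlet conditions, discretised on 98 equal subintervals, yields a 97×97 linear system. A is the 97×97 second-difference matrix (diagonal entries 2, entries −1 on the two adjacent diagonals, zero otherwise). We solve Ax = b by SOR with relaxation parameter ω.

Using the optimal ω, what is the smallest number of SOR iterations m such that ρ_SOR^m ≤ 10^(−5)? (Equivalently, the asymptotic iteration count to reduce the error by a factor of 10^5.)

With n=97, ρ(Jacobi) = cos(π/98) = 0.9994862.
1 − cos²(π/98) = sin²(π/98) ⇒ √(1−ρ_J²) = sin(π/98) = 0.0320516.
ω* = 2 / (1 + 0.0320516) = 2 / 1.0320516 ≈ 1.9378876.
ρ_SOR = ω* − 1 = 1.9378876 − 1 = 0.9378876.
5·ln10 = 11.5129; −ln(0.9378876) = 0.0641252; m = ⌈11.5129/0.0641252⌉ = ⌈179.538⌉ = 180.

m = 180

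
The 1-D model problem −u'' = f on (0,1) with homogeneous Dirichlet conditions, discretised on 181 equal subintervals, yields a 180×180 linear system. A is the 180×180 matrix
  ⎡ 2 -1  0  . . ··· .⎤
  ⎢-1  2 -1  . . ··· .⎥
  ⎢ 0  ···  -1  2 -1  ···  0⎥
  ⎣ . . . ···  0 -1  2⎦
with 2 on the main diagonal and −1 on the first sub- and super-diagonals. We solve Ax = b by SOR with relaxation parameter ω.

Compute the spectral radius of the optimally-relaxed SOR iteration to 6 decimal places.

ρ_SOR = 0.965880

½·tridiag(1,0,1) at n=180: λ_k = cos(kπ/181); max |λ| at k=1 ⇒ ρ_J = cos(π/181) ≈ 0.999849.
root = sin(π/181) = 0.0173560  (since 1−cos² = sin²).
ω* = 2/(1+0.0173560) = 1.965880
and ρ(B_{ω*}) = 1.965880 − 1 = 0.965880.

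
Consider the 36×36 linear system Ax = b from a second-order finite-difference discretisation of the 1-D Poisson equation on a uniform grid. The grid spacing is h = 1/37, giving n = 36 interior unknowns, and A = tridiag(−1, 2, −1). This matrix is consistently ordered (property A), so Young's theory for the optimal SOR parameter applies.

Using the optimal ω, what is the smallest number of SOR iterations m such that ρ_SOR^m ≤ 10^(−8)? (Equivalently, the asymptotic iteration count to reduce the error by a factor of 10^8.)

B_J for the 36×36 system has eigenvalues cos(kπ/37); ρ_J = cos(π/37) = 0.9963975.
√(1 − cos²(π/37)) = sin(π/37) ≈ 0.0848059.
ω* = 2/(1 + 0.0848059) = 2/1.0848059 = 1.8436478.
ρ(B_{ω*}) = ω*−1 = 0.8436478
m ≥ 8·ln10 / (−ln 0.8436478) = 108.344; smallest integer m = 109.

m = 109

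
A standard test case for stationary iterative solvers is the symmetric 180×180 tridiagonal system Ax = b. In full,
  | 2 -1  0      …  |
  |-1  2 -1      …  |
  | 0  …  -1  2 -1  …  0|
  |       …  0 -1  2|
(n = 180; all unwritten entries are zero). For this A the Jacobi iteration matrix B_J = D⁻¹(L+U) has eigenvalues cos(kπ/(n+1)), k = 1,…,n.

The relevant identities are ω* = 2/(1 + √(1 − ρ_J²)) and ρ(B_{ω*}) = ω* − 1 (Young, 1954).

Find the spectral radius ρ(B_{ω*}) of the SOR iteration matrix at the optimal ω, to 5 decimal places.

½·tridiag(1,0,1) at n=180: λ_k = cos(kπ/181); max |λ| at k=1 ⇒ ρ_J = cos(π/181) ≈ 0.99985.
√(1 − cos²(π/181)) = sin(π/181) ≈ 0.017356.
So ω* = 2/1.017356 = 1.96588 (Young).
and ρ(B_{ω*}) = 1.96588 − 1 = 0.96588.

ρ_SOR = 0.96588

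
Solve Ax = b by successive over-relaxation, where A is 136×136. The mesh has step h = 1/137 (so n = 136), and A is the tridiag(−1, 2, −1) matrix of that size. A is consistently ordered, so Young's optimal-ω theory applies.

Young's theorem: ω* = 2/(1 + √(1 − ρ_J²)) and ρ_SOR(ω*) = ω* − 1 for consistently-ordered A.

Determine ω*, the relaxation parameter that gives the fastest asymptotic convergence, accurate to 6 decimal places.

½·tridiag(1,0,1) at n=136: λ_k = cos(kπ/137); max |λ| at k=1 ⇒ ρ_J = cos(π/137) ≈ 0.999737.
√(1−ρ_J²) simplifies to sin(π/137) = 0.0229293.
ω* = 2/(1+0.0229293) = 1.955169
ρ_SOR = ω* − 1 = 1.955169 − 1 = 0.955169.

ω* = 1.955169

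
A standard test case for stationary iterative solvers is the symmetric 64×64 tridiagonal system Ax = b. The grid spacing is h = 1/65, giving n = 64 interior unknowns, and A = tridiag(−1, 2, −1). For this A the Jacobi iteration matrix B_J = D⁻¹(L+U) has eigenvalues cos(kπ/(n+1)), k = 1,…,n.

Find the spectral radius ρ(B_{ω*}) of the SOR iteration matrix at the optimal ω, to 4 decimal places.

ρ_SOR = 0.9078

n=64: λ(B_J) = 1 − λ(A)/2 = cos(kπ/65); k=1 gives ρ_J = 0.9988.
√(1−ρ_J²) = |sin(π/65)| = 0.04831
Then 2/(1+√(1−ρ_J²)) = 2/(1+0.04831); ω* = 2/1.04831 = 1.9078.
ρ(B_{ω*}) = ω*−1 = 0.9078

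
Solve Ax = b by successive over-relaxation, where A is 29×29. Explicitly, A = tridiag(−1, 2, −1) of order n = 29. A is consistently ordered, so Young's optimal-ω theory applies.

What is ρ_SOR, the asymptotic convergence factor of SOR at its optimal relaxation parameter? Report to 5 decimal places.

n=29: λ(B_J) = 1 − λ(A)/2 = cos(kπ/30); k=1 gives ρ_J = 0.99452.
root = sin(π/30) = 0.104528  (since 1−cos² = sin²).
ω* = 2 / (1 + 0.104528) = 2 / 1.104528 ≈ 1.81073.
and ρ(B_{ω*}) = 1.81073 − 1 = 0.81073.

ρ_SOR = 0.81073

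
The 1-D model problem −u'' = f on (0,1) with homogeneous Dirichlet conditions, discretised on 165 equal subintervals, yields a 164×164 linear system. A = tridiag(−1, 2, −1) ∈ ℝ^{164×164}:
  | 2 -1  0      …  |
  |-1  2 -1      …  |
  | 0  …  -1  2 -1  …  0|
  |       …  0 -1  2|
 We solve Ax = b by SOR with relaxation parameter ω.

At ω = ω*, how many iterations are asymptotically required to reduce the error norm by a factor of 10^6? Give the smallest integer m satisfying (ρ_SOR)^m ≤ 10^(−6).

m = 363

½·tridiag(1,0,1) at n=164: λ_k = cos(kπ/165); max |λ| at k=1 ⇒ ρ_J = cos(π/165) ≈ 0.9998187.
√(1 − cos²(π/165)) = sin(π/165) ≈ 0.0190388.
ω* = 2 / (1 + 0.0190388) = 2 / 1.0190388 ≈ 1.9626338.
and ρ(B_{ω*}) = 1.9626338 − 1 = 0.9626338.
For 6 digits: m = 6·ln10 / (−ln 0.9626338) = 13.8155/0.0380822 = 362.781; round up → m = 363.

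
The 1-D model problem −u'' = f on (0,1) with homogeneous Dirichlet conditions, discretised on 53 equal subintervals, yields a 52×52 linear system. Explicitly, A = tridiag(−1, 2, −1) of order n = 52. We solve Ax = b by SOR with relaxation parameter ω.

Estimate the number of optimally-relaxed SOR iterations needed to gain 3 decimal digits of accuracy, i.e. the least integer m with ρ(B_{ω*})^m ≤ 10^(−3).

m = 59

[ρ_J] n=52: ρ(B_J) = cos(π/(n+1)) = cos(π/53) = 0.9982437.
1 − cos²(π/53) = sin²(π/53) ⇒ √(1−ρ_J²) = sin(π/53) = 0.0592406.
ω* = 2/(1+0.0592406) = 1.8881451
At ω = 1.8881451 every |λ(B_ω)| = ω−1, so ρ_SOR = 0.8881451.
m ≥ 3·ln10 / (−ln 0.8881451) = 58.234; smallest integer m = 59.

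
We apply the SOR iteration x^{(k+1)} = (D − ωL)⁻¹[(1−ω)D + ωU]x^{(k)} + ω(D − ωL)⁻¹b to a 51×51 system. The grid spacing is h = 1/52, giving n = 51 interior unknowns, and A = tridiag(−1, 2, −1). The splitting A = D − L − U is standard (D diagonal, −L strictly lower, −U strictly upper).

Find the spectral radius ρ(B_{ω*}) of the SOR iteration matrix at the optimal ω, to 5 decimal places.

ρ_SOR = 0.88612

With n=51, ρ(Jacobi) = cos(π/52) = 0.99818.
1 − cos²(π/52) = sin²(π/52) ⇒ √(1−ρ_J²) = sin(π/52) = 0.060378.
[ω*] 2 ÷ (1 + 0.060378) = 2 ÷ 1.060378 = 1.88612.
[ρ_SOR] ω* − 1 = 0.88612.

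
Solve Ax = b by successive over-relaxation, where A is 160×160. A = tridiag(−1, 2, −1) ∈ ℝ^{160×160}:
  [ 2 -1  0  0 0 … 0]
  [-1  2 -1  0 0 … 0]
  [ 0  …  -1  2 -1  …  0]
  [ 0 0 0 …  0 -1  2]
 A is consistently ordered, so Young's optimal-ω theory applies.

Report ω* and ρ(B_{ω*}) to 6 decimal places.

B_J for the 160×160 system has eigenvalues cos(kπ/161); ρ_J = cos(π/161) = 0.999810.
√(1 − cos²(π/161)) = sin(π/161) ≈ 0.0195118.
Young: ω* = 2/(1+√(1−ρ_J²)) = 2/(1+0.0195118) = 2/1.0195118 = 1.961723.
Hence ρ(B_{ω*}) = 1.961723 − 1 = 0.961723.

ω* = 1.961723, ρ_SOR = 0.961723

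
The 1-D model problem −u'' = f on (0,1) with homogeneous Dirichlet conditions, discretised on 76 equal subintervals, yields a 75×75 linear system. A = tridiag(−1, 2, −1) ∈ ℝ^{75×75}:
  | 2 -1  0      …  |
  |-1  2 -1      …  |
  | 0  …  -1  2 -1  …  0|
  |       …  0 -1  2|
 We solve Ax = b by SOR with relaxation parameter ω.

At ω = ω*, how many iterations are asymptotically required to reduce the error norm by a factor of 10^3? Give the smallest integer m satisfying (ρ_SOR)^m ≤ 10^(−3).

m = 84

ρ_J = max_k |cos(kπ/76)| = cos(π/76) = 0.9991458
1 − cos²(π/76) = sin²(π/76) ⇒ √(1−ρ_J²) = sin(π/76) = 0.0413250.
ω* = 2/(1 + 0.0413250) = 2/1.0413250 = 1.9206300.
Hence ρ(B_{ω*}) = 1.9206300 − 1 = 0.9206300.
Need (0.9206300)^m ≤ 10^(−3): m ≥ 3·ln10/|ln 0.9206300| = 6.90776/0.0826971 = 83.531 ⇒ m = 84.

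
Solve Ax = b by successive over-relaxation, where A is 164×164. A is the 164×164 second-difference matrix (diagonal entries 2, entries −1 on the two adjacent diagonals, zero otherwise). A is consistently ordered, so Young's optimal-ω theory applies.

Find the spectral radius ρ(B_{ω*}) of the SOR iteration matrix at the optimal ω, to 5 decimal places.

ρ_J = max_k |cos(kπ/165)| = cos(π/165) = 0.99982
√(1−ρ_J²) simplifies to sin(π/165) = 0.019039.
ω* = 2 / (1 + 0.019039) = 2 / 1.019039 ≈ 1.96263.
Hence ρ(B_{ω*}) = 1.96263 − 1 = 0.96263.

ρ_SOR = 0.96263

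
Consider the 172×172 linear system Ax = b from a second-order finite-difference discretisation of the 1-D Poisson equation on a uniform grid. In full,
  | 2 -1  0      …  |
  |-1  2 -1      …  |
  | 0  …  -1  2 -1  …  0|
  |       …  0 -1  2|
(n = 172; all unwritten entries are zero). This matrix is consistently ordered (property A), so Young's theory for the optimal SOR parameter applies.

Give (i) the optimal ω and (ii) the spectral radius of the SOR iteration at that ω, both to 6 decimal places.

B_J for the 172×172 system has eigenvalues cos(kπ/173); ρ_J = cos(π/173) = 0.999835.
√(1−ρ_J²) = |sin(π/173)| = 0.0181585
ω* = 2 / (1 + 0.0181585) = 2 / 1.0181585 ≈ 1.964331.
ρ_SOR = ω* − 1 ≈ 0.964331.

ω* = 1.964331, ρ_SOR = 0.964331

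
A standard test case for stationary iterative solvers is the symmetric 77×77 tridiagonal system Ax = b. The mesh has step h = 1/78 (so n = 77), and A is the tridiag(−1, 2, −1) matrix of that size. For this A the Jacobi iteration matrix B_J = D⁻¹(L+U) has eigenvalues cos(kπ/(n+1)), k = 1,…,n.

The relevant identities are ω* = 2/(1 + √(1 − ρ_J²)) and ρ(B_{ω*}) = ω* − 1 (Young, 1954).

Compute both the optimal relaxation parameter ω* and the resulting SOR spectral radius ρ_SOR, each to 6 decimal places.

B_J for the 77×77 system has eigenvalues cos(kπ/78); ρ_J = cos(π/78) = 0.999189.
√(1−ρ_J²) simplifies to sin(π/78) = 0.0402659.
[ω*] 2 ÷ (1 + 0.0402659) = 2 ÷ 1.0402659 = 1.922585.
At ω = 1.922585 every |λ(B_ω)| = ω−1, so ρ_SOR = 0.922585.

ω* = 1.922585, ρ_SOR = 0.922585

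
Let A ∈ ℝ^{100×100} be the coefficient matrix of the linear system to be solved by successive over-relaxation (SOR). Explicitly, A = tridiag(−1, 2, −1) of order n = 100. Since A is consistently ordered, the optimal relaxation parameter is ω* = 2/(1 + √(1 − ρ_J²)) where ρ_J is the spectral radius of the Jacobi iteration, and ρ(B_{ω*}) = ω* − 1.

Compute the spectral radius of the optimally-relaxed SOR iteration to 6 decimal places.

B_J for the 100×100 system has eigenvalues cos(kπ/101); ρ_J = cos(π/101) = 0.999516.
√(1−ρ_J²) = |sin(π/101)| = 0.0310999
Young: ω* = 2/(1+√(1−ρ_J²)) = 2/(1+0.0310999) = 2/1.0310999 = 1.939676.
ρ_SOR = ω* − 1 ≈ 0.939676.

ρ_SOR = 0.939676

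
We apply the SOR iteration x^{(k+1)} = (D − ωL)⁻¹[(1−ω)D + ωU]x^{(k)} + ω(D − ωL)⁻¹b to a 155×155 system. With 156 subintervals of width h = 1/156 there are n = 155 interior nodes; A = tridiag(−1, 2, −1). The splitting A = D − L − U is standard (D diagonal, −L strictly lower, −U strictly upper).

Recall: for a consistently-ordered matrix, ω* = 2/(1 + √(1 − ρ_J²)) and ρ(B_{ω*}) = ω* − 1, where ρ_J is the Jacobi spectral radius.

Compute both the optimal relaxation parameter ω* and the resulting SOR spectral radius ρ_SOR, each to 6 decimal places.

spectrum of D⁻¹(L+U) = {cos(kπ/156) : 1≤k≤155}; ρ_J = cos(π/156) = 0.999797.
√(1 − cos²(π/156)) = sin(π/156) ≈ 0.0201371.
Young: ω* = 2/(1+√(1−ρ_J²)) = 2/(1+0.0201371) = 2/1.0201371 = 1.960521.
At ω = 1.960521 every |λ(B_ω)| = ω−1, so ρ_SOR = 0.960521.

ω* = 1.960521, ρ_SOR = 0.960521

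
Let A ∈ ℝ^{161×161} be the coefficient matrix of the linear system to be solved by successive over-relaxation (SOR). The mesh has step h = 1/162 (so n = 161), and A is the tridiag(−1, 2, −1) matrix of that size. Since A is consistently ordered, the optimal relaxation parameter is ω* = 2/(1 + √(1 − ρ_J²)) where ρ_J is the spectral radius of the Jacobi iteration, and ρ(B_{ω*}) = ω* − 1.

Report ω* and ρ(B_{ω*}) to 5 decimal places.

ρ_J = max_k |cos(kπ/162)| = cos(π/162) = 0.99981
√(1 − cos²(π/162)) = sin(π/162) ≈ 0.019391.
Young: ω* = 2/(1+√(1−ρ_J²)) = 2/(1+0.019391) = 2/1.019391 = 1.96196.
ρ_SOR = ω* − 1 ≈ 0.96196.

ω* = 1.96196, ρ_SOR = 0.96196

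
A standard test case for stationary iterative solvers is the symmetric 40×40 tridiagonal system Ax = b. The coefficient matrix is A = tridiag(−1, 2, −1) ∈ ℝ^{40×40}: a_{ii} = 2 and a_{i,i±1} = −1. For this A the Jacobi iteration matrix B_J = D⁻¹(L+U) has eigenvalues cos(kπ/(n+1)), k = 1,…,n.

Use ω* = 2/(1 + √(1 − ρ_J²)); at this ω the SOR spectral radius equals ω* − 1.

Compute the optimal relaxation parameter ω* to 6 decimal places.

With n=40, ρ(Jacobi) = cos(π/41) = 0.997066.
√(1−ρ_J²) simplifies to sin(π/41) = 0.0765493.
Young: ω* = 2/(1+√(1−ρ_J²)) = 2/(1+0.0765493) = 2/1.0765493 = 1.857788.
Hence ρ(B_{ω*}) = 1.857788 − 1 = 0.857788.

ω* = 1.857788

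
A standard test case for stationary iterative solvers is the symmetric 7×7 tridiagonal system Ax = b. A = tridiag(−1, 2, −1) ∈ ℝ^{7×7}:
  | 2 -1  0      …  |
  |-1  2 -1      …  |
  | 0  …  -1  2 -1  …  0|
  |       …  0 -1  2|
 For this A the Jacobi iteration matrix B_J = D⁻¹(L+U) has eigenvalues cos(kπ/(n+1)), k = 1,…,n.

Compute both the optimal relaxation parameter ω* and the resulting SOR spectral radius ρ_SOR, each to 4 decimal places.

With n=7, ρ(Jacobi) = cos(π/8) = 0.9239.
√(1−ρ_J²) simplifies to sin(π/8) = 0.38268.
ω* = 2 / (1 + 0.38268) = 2 / 1.38268 ≈ 1.4465.
ρ_SOR = ω* − 1 ≈ 0.4465.

ω* = 1.4465, ρ_SOR = 0.4465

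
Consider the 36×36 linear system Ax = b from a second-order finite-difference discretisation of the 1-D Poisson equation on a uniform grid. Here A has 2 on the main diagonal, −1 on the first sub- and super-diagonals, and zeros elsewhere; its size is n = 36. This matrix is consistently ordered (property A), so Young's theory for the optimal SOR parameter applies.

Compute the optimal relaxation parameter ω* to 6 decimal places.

ρ_J = max_k |cos(kπ/37)| = cos(π/37) = 0.996397
√(1−ρ_J²) simplifies to sin(π/37) = 0.0848059.
ω* = 2/(1+0.0848059) = 1.843648
and ρ(B_{ω*}) = 1.843648 − 1 = 0.843648.

ω* = 1.843648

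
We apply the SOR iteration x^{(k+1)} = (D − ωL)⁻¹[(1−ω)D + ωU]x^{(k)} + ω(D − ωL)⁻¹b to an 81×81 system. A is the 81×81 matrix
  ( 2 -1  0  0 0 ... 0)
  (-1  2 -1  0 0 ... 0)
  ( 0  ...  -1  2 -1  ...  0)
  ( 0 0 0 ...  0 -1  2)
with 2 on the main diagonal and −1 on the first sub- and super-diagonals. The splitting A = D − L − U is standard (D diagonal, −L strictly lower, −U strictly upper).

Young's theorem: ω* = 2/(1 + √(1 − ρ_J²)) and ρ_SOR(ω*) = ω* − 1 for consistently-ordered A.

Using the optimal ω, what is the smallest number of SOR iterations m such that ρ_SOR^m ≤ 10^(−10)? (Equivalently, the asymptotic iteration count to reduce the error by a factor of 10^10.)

m = 301

With n=81, ρ(Jacobi) = cos(π/82) = 0.9992662.
√(1−ρ_J²) = |sin(π/82)| = 0.0383027
ω* = 2 / (1 + 0.0383027) = 2 / 1.0383027 ≈ 1.9262206.
and ρ(B_{ω*}) = 1.9262206 − 1 = 0.9262206.
10·ln10 = 23.0259; −ln(0.9262206) = 0.0766428; m = ⌈23.0259/0.0766428⌉ = ⌈300.431⌉ = 301.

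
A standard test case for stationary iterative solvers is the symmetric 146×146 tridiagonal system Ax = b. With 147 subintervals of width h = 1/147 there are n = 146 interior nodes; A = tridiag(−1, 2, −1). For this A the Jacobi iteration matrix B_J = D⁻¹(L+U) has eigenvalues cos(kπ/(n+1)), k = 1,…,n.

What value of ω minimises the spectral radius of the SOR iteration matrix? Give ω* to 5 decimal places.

ω* = 1.95815

With n=146, ρ(Jacobi) = cos(π/147) = 0.99977.
1 − cos²(π/147) = sin²(π/147) ⇒ √(1−ρ_J²) = sin(π/147) = 0.021370.
ω* = 2/(1 + 0.021370) = 2/1.021370 = 1.95815.
ρ_SOR = ω* − 1 ≈ 0.95815.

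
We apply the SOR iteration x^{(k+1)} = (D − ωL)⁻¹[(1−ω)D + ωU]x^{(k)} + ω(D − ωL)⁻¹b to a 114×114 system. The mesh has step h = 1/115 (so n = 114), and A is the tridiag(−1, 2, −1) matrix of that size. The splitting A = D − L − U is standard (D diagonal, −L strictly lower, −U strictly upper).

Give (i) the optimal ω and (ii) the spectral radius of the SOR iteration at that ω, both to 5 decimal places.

ω* = 1.94682, ρ_SOR = 0.94682

ρ_J = max_k |cos(kπ/115)| = cos(π/115) = 0.99963
1 − cos²(π/115) = sin²(π/115) ⇒ √(1−ρ_J²) = sin(π/115) = 0.027315.
So ω* = 2/1.027315 = 1.94682 (Young).
Hence ρ(B_{ω*}) = 1.94682 − 1 = 0.94682.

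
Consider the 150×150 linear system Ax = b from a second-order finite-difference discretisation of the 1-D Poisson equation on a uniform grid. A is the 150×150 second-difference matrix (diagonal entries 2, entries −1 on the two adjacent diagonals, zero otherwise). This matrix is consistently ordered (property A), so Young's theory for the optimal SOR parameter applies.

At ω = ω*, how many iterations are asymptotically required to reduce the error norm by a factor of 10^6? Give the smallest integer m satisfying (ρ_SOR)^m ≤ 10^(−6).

½·tridiag(1,0,1) at n=150: λ_k = cos(kπ/151); max |λ| at k=1 ⇒ ρ_J = cos(π/151) ≈ 0.9997836.
√(1 − cos²(π/151)) = sin(π/151) ≈ 0.0208037.
ω* = 2 / (1 + 0.0208037) = 2 / 1.0208037 ≈ 1.9592405.
ρ_SOR = ω* − 1 ≈ 0.9592405.
For 6 digits: m = 6·ln10 / (−ln 0.9592405) = 13.8155/0.0416135 = 331.996; round up → m = 332.

m = 332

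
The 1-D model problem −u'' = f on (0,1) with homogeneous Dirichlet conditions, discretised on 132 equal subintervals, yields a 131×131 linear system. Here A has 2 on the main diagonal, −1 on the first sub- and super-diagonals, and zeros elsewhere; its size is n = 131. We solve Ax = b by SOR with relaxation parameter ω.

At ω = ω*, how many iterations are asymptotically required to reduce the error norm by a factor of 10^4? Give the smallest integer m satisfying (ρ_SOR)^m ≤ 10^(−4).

½·tridiag(1,0,1) at n=131: λ_k = cos(kπ/132); max |λ| at k=1 ⇒ ρ_J = cos(π/132) ≈ 0.9997168.
1 − cos²(π/132) = sin²(π/132) ⇒ √(1−ρ_J²) = sin(π/132) = 0.0237977.
So ω* = 2/1.0237977 = 1.9535109 (Young).
ρ_SOR = ω* − 1 ≈ 0.9535109.
(0.9535109)^m ≤ 10^{−4}  ⇒  m·ln(0.9535109) ≤ −4·ln10  ⇒  m ≥ 193.477  ⇒  m = 194

m = 194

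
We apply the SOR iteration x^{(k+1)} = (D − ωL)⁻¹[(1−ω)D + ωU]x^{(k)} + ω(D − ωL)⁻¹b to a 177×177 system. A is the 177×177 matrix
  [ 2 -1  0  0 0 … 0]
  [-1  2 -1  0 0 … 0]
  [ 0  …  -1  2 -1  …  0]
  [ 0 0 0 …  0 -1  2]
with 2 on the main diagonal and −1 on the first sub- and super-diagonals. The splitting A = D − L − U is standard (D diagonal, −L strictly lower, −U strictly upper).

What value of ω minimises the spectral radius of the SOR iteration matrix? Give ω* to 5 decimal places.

[ρ_J] n=177: ρ(B_J) = cos(π/(n+1)) = cos(π/178) = 0.99984.
1 − cos²(π/178) = sin²(π/178) ⇒ √(1−ρ_J²) = sin(π/178) = 0.017648.
ω* = 2/(1 + 0.017648) = 2/1.017648 = 1.96532.
ρ_SOR = ω* − 1 ≈ 0.96532.

ω* = 1.96532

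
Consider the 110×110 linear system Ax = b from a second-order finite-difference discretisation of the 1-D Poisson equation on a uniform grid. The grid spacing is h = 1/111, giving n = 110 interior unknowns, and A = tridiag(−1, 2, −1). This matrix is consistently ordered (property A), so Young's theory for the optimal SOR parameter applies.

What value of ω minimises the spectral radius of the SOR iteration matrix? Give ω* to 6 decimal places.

ω* = 1.944960

ρ_J = max_k |cos(kπ/111)| = cos(π/111) = 0.999600
√(1 − cos²(π/111)) = sin(π/111) ≈ 0.0282989.
Then 2/(1+√(1−ρ_J²)) = 2/(1+0.0282989); ω* = 2/1.0282989 = 1.944960.
Hence ρ(B_{ω*}) = 1.944960 − 1 = 0.944960.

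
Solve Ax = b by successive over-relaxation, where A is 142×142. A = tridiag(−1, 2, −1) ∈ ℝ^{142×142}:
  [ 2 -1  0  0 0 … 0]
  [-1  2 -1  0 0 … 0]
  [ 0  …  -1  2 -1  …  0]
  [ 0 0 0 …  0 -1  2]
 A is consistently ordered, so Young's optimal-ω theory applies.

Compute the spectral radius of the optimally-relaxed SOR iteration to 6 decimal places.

ρ_SOR = 0.957010

n=142: λ(B_J) = 1 − λ(A)/2 = cos(kπ/143); k=1 gives ρ_J = 0.999759.
1 − cos²(π/143) = sin²(π/143) ⇒ √(1−ρ_J²) = sin(π/143) = 0.0219674.
Then 2/(1+√(1−ρ_J²)) = 2/(1+0.0219674); ω* = 2/1.0219674 = 1.957010.
[ρ_SOR] ω* − 1 = 0.957010.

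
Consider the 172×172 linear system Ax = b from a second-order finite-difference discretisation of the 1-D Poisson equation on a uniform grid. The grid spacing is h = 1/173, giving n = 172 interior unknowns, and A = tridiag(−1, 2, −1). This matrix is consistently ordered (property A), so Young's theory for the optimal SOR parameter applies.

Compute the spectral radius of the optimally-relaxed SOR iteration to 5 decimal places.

ρ_SOR = 0.96433

ρ_J = max_k |cos(kπ/173)| = cos(π/173) = 0.99984
√(1−ρ_J²) = |sin(π/173)| = 0.018158
So ω* = 2/1.018158 = 1.96433 (Young).
Hence ρ(B_{ω*}) = 1.96433 − 1 = 0.96433.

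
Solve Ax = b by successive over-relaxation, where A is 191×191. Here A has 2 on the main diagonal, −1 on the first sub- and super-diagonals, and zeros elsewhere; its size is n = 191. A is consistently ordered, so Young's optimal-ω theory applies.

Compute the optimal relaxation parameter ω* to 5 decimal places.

B_J for the 191×191 system has eigenvalues cos(kπ/192); ρ_J = cos(π/192) = 0.99987.
√(1−ρ_J²) = |sin(π/192)| = 0.016362
ω* = 2 / (1 + 0.016362) = 2 / 1.016362 ≈ 1.96780.
At ω = 1.96780 every |λ(B_ω)| = ω−1, so ρ_SOR = 0.96780.

ω* = 1.96780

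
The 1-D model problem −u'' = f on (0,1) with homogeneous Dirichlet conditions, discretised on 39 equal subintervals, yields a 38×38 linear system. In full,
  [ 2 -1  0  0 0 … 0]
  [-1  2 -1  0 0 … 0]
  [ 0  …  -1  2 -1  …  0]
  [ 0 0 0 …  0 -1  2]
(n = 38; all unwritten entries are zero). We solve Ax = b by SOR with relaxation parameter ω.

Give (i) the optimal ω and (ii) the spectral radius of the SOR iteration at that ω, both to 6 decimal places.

½·tridiag(1,0,1) at n=38: λ_k = cos(kπ/39); max |λ| at k=1 ⇒ ρ_J = cos(π/39) ≈ 0.996757.
√(1 − cos²(π/39)) = sin(π/39) ≈ 0.0804666.
Then 2/(1+√(1−ρ_J²)) = 2/(1+0.0804666); ω* = 2/1.0804666 = 1.851052.
ρ_SOR = ω* − 1 = 1.851052 − 1 = 0.851052.

ω* = 1.851052, ρ_SOR = 0.851052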